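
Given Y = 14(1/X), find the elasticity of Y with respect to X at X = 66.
Elasticity = -1

Elasticity = (dY/dX) · (X/Y)

dY/dX = -14/X²
At X = 66: dY/dX = -7/2178, Y = 7/33

Elasticity = (-7/2178) · (66 / (7/33)) = -1

Interpretation: for a small percentage change in X, the percentage change in Y is approximately -1.00 times as large.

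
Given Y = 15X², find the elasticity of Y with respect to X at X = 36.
Elasticity = 2

Elasticity = (dY/dX) · (X/Y)

dY/dX = 30·X
At X = 36: dY/dX = 1080, Y = 19440

Elasticity = 1080 · (36 / 19440) = 2

Interpretation: for a small percentage change in X, the percentage change in Y is approximately 2.00 times as large.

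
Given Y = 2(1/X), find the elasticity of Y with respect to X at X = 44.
Elasticity = -1

Elasticity = (dY/dX) · (X/Y)

dY/dX = -2/X²
At X = 44: dY/dX = -1/968, Y = 1/22

Elasticity = (-1/968) · (44 / (1/22)) = -1

Interpretation: for a small percentage change in X, the percentage change in Y is approximately -1.00 times as large.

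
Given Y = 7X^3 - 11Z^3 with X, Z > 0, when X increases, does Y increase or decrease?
Y increases

Taking the partial derivative:
∂Y/∂X = 21X^2

∂Y/∂X = 21X^2 > 0 (assuming positive values)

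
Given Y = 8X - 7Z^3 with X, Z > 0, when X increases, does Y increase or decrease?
Y increases

Taking the partial derivative:
∂Y/∂X = 8

∂Y/∂X = 8 > 0 (assuming positive values)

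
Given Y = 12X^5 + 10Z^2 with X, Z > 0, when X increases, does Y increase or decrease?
Y increases

Taking the partial derivative:
∂Y/∂X = 60X^4

∂Y/∂X = 60X^4 > 0 (assuming positive values)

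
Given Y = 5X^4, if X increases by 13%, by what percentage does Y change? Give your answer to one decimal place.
63.0%

For Y = 5X^4:
If X → X(1 + 0.13)
Then Y → Y · (1 + 0.13)^4
     ≈ Y · 1.6305

Percentage change = ((1 + 0.13)^4 − 1) × 100% ≈ 63.0%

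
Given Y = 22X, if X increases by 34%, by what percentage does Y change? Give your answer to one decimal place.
34.0%

For Y = 22X:
If X → X(1 + 0.34)
Then Y → Y · (1 + 0.34)^1
     = Y · 1.3400

Percentage change = ((1 + 0.34)^1 − 1) × 100% = 34.0%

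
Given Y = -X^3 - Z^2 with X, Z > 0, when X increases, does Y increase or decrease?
Y decreases

Taking the partial derivative:
∂Y/∂X = -3X^2

∂Y/∂X = -3X^2 < 0 (assuming positive values)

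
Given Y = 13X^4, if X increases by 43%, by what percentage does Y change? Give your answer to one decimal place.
318.2%

For Y = 13X^4:
If X → X(1 + 0.43)
Then Y → Y · (1 + 0.43)^4
     ≈ Y · 4.1816

Percentage change = ((1 + 0.43)^4 − 1) × 100% ≈ 318.2%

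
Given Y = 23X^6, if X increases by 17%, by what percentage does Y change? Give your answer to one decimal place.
156.5%

For Y = 23X^6:
If X → X(1 + 0.17)
Then Y → Y · (1 + 0.17)^6
     ≈ Y · 2.5652

Percentage change = ((1 + 0.17)^6 − 1) × 100% ≈ 156.5%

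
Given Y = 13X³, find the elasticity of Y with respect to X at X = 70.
Elasticity = 3

Elasticity = (dY/dX) · (X/Y)

dY/dX = 39·X²
At X = 70: dY/dX = 191100, Y = 4459000

Elasticity = 191100 · (70 / 4459000) = 3

Interpretation: for a small percentage change in X, the percentage change in Y is approximately 3.00 times as large.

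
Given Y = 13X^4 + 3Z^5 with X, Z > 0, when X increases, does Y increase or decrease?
Y increases

Taking the partial derivative:
∂Y/∂X = 52X^3

∂Y/∂X = 52X^3 > 0 (assuming positive values)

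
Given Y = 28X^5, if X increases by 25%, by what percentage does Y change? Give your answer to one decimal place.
205.2%

For Y = 28X^5:
If X → X(1 + 0.25)
Then Y → Y · (1 + 0.25)^5
     ≈ Y · 3.0518

Percentage change = ((1 + 0.25)^5 − 1) × 100% ≈ 205.2%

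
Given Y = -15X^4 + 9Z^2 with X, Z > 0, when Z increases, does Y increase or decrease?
Y increases

Taking the partial derivative:
∂Y/∂Z = 18Z

∂Y/∂Z = 18Z > 0 (assuming positive values)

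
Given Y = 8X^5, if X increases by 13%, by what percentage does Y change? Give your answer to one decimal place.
84.2%

For Y = 8X^5:
If X → X(1 + 0.13)
Then Y → Y · (1 + 0.13)^5
     ≈ Y · 1.8424

Percentage change = ((1 + 0.13)^5 − 1) × 100% ≈ 84.2%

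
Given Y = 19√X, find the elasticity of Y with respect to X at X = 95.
Elasticity = 1/2

Elasticity = (dY/dX) · (X/Y)

dY/dX = 19/(2·√X)
At X = 95: dY/dX = √95/10, Y = 19·√95

Elasticity = (√95/10) · (95 / (19·√95)) = 1/2

Interpretation: for a small percentage change in X, the percentage change in Y is approximately 0.50 times as large.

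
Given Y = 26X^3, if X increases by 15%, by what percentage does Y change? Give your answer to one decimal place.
52.1%

For Y = 26X^3:
If X → X(1 + 0.15)
Then Y → Y · (1 + 0.15)^3
     ≈ Y · 1.5209

Percentage change = ((1 + 0.15)^3 − 1) × 100% ≈ 52.1%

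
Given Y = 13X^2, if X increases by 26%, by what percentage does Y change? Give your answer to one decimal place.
58.8%

For Y = 13X^2:
If X → X(1 + 0.26)
Then Y → Y · (1 + 0.26)^2
     = Y · 1.5876

Percentage change = ((1 + 0.26)^2 − 1) × 100% ≈ 58.8%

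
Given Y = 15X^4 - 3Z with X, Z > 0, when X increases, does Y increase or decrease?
Y increases

Taking the partial derivative:
∂Y/∂X = 60X^3

∂Y/∂X = 60X^3 > 0 (assuming positive values)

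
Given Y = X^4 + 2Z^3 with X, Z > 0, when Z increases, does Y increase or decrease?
Y increases

Taking the partial derivative:
∂Y/∂Z = 6Z^2

∂Y/∂Z = 6Z^2 > 0 (assuming positive values)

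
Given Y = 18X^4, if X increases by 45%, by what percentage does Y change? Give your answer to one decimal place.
342.1%

For Y = 18X^4:
If X → X(1 + 0.45)
Then Y → Y · (1 + 0.45)^4
     ≈ Y · 4.4205

Percentage change = ((1 + 0.45)^4 − 1) × 100% ≈ 342.1%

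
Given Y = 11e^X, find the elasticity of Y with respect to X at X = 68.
Elasticity = 68

Elasticity = (dY/dX) · (X/Y)

dY/dX = 11·e^X
At X = 68: dY/dX = 11·e^68, Y = 11·e^68

Elasticity = (11·e^68) · (68 / (11·e^68)) = 68

Interpretation: for a small percentage change in X, the percentage change in Y is approximately 68.00 times as large.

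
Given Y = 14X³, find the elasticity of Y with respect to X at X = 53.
Elasticity = 3

Elasticity = (dY/dX) · (X/Y)

dY/dX = 42·X²
At X = 53: dY/dX = 117978, Y = 2084278

Elasticity = 117978 · (53 / 2084278) = 3

Interpretation: for a small percentage change in X, the percentage change in Y is approximately 3.00 times as large.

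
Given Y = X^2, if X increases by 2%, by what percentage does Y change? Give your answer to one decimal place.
4.0%

For Y = X^2:
If X → X(1 + 0.02)
Then Y → Y · (1 + 0.02)^2
     = Y · 1.0404

Percentage change = ((1 + 0.02)^2 − 1) × 100% ≈ 4.0%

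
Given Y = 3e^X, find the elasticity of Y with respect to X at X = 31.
Elasticity = 31

Elasticity = (dY/dX) · (X/Y)

dY/dX = 3·e^X
At X = 31: dY/dX = 3·e^31, Y = 3·e^31

Elasticity = (3·e^31) · (31 / (3·e^31)) = 31

Interpretation: for a small percentage change in X, the percentage change in Y is approximately 31.00 times as large.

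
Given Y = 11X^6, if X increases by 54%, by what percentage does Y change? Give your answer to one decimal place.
1233.9%

For Y = 11X^6:
If X → X(1 + 0.54)
Then Y → Y · (1 + 0.54)^6
     ≈ Y · 13.3390

Percentage change = ((1 + 0.54)^6 − 1) × 100% ≈ 1233.9%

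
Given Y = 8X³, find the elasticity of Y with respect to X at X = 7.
Elasticity = 3

Elasticity = (dY/dX) · (X/Y)

dY/dX = 24·X²
At X = 7: dY/dX = 1176, Y = 2744

Elasticity = 1176 · (7 / 2744) = 3

Interpretation: for a small percentage change in X, the percentage change in Y is approximately 3.00 times as large.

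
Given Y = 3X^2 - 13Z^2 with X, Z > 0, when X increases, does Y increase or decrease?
Y increases

Taking the partial derivative:
∂Y/∂X = 6X

∂Y/∂X = 6X > 0 (assuming positive values)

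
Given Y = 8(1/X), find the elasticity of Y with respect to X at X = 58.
Elasticity = -1

Elasticity = (dY/dX) · (X/Y)

dY/dX = -8/X²
At X = 58: dY/dX = -2/841, Y = 4/29

Elasticity = (-2/841) · (58 / (4/29)) = -1

Interpretation: for a small percentage change in X, the percentage change in Y is approximately -1.00 times as large.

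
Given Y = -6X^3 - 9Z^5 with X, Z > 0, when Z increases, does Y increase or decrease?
Y decreases

Taking the partial derivative:
∂Y/∂Z = -45Z^4

∂Y/∂Z = -45Z^4 < 0 (assuming positive values)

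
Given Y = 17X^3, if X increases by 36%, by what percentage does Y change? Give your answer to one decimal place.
151.5%

For Y = 17X^3:
If X → X(1 + 0.36)
Then Y → Y · (1 + 0.36)^3
     ≈ Y · 2.5155

Percentage change = ((1 + 0.36)^3 − 1) × 100% ≈ 151.5%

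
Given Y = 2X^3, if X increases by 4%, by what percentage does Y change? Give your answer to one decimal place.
12.5%

For Y = 2X^3:
If X → X(1 + 0.04)
Then Y → Y · (1 + 0.04)^3
     ≈ Y · 1.1249

Percentage change = ((1 + 0.04)^3 − 1) × 100% ≈ 12.5%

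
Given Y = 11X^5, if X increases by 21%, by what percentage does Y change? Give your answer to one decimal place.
159.4%

For Y = 11X^5:
If X → X(1 + 0.21)
Then Y → Y · (1 + 0.21)^5
     ≈ Y · 2.5937

Percentage change = ((1 + 0.21)^5 − 1) × 100% ≈ 159.4%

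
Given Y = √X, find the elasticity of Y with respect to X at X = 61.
Elasticity = 1/2

Elasticity = (dY/dX) · (X/Y)

dY/dX = 1/(2·√X)
At X = 61: dY/dX = √61/122, Y = √61

Elasticity = (√61/122) · (61 / (√61)) = 1/2

Interpretation: for a small percentage change in X, the percentage change in Y is approximately 0.50 times as large.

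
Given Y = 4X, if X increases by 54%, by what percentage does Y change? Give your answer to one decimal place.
54.0%

For Y = 4X:
If X → X(1 + 0.54)
Then Y → Y · (1 + 0.54)^1
     = Y · 1.5400

Percentage change = ((1 + 0.54)^1 − 1) × 100% = 54.0%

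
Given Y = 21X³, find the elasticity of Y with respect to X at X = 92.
Elasticity = 3

Elasticity = (dY/dX) · (X/Y)

dY/dX = 63·X²
At X = 92: dY/dX = 533232, Y = 16352448

Elasticity = 533232 · (92 / 16352448) = 3

Interpretation: for a small percentage change in X, the percentage change in Y is approximately 3.00 times as large.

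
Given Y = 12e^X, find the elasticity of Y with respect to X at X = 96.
Elasticity = 96

Elasticity = (dY/dX) · (X/Y)

dY/dX = 12·e^X
At X = 96: dY/dX = 12·e^96, Y = 12·e^96

Elasticity = (12·e^96) · (96 / (12·e^96)) = 96

Interpretation: for a small percentage change in X, the percentage change in Y is approximately 96.00 times as large.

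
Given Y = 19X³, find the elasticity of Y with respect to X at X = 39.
Elasticity = 3

Elasticity = (dY/dX) · (X/Y)

dY/dX = 57·X²
At X = 39: dY/dX = 86697, Y = 1127061

Elasticity = 86697 · (39 / 1127061) = 3

Interpretation: for a small percentage change in X, the percentage change in Y is approximately 3.00 times as large.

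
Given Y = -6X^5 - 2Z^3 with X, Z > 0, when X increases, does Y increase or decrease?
Y decreases

Taking the partial derivative:
∂Y/∂X = -30X^4

∂Y/∂X = -30X^4 < 0 (assuming positive values)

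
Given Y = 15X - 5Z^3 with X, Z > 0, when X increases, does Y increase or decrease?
Y increases

Taking the partial derivative:
∂Y/∂X = 15

∂Y/∂X = 15 > 0 (assuming positive values)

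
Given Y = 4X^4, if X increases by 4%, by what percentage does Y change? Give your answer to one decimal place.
17.0%

For Y = 4X^4:
If X → X(1 + 0.04)
Then Y → Y · (1 + 0.04)^4
     ≈ Y · 1.1699

Percentage change = ((1 + 0.04)^4 − 1) × 100% ≈ 17.0%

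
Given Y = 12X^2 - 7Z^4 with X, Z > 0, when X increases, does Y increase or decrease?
Y increases

Taking the partial derivative:
∂Y/∂X = 24X

∂Y/∂X = 24X > 0 (assuming positive values)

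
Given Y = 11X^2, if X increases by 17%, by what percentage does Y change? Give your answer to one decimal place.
36.9%

For Y = 11X^2:
If X → X(1 + 0.17)
Then Y → Y · (1 + 0.17)^2
     = Y · 1.3689

Percentage change = ((1 + 0.17)^2 − 1) × 100% ≈ 36.9%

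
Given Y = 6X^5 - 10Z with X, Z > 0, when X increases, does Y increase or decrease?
Y increases

Taking the partial derivative:
∂Y/∂X = 30X^4

∂Y/∂X = 30X^4 > 0 (assuming positive values)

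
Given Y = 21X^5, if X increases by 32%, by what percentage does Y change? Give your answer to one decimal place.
300.7%

For Y = 21X^5:
If X → X(1 + 0.32)
Then Y → Y · (1 + 0.32)^5
     ≈ Y · 4.0075

Percentage change = ((1 + 0.32)^5 − 1) × 100% ≈ 300.7%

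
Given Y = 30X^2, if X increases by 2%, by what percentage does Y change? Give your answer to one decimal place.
4.0%

For Y = 30X^2:
If X → X(1 + 0.02)
Then Y → Y · (1 + 0.02)^2
     = Y · 1.0404

Percentage change = ((1 + 0.02)^2 − 1) × 100% ≈ 4.0%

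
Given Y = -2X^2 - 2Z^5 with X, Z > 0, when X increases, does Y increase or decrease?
Y decreases

Taking the partial derivative:
∂Y/∂X = -4X

∂Y/∂X = -4X < 0 (assuming positive values)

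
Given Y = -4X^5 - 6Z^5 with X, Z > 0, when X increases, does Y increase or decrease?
Y decreases

Taking the partial derivative:
∂Y/∂X = -20X^4

∂Y/∂X = -20X^4 < 0 (assuming positive values)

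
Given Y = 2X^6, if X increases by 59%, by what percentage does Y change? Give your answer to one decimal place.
1515.8%

For Y = 2X^6:
If X → X(1 + 0.59)
Then Y → Y · (1 + 0.59)^6
     ≈ Y · 16.1578

Percentage change = ((1 + 0.59)^6 − 1) × 100% ≈ 1515.8%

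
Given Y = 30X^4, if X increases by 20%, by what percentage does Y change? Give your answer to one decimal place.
107.4%

For Y = 30X^4:
If X → X(1 + 0.2)
Then Y → Y · (1 + 0.2)^4
     = Y · 2.0736

Percentage change = ((1 + 0.2)^4 − 1) × 100% ≈ 107.4%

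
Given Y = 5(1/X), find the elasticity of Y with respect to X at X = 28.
Elasticity = -1

Elasticity = (dY/dX) · (X/Y)

dY/dX = -5/X²
At X = 28: dY/dX = -5/784, Y = 5/28

Elasticity = (-5/784) · (28 / (5/28)) = -1

Interpretation: for a small percentage change in X, the percentage change in Y is approximately -1.00 times as large.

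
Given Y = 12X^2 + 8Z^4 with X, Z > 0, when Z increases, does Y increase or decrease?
Y increases

Taking the partial derivative:
∂Y/∂Z = 32Z^3

∂Y/∂Z = 32Z^3 > 0 (assuming positive values)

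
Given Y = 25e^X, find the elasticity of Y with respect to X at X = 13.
Elasticity = 13

Elasticity = (dY/dX) · (X/Y)

dY/dX = 25·e^X
At X = 13: dY/dX = 25·e^13, Y = 25·e^13

Elasticity = (25·e^13) · (13 / (25·e^13)) = 13

Interpretation: for a small percentage change in X, the percentage change in Y is approximately 13.00 times as large.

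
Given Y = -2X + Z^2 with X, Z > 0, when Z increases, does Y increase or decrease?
Y increases

Taking the partial derivative:
∂Y/∂Z = 2Z

∂Y/∂Z = 2Z > 0 (assuming positive values)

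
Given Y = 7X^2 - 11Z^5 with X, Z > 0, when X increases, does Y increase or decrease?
Y increases

Taking the partial derivative:
∂Y/∂X = 14X

∂Y/∂X = 14X > 0 (assuming positive values)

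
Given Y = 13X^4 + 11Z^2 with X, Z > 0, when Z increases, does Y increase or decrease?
Y increases

Taking the partial derivative:
∂Y/∂Z = 22Z

∂Y/∂Z = 22Z > 0 (assuming positive values)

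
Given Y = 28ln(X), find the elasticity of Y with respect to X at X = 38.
Elasticity = 1/ln(38) ≈ 0.2749

Elasticity = (dY/dX) · (X/Y)

dY/dX = 28/X
At X = 38: dY/dX = 14/19, Y = 28·ln(38)

Elasticity = (14/19) · (38 / (28·ln(38))) = 1/ln(38) ≈ 0.2749

Interpretation: for a small percentage change in X, the percentage change in Y is approximately 0.27 times as large.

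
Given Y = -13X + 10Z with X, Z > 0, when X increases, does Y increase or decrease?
Y decreases

Taking the partial derivative:
∂Y/∂X = -13

∂Y/∂X = -13 < 0 (assuming positive values)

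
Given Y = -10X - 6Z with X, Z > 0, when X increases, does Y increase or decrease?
Y decreases

Taking the partial derivative:
∂Y/∂X = -10

∂Y/∂X = -10 < 0 (assuming positive values)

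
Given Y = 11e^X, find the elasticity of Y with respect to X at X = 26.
Elasticity = 26

Elasticity = (dY/dX) · (X/Y)

dY/dX = 11·e^X
At X = 26: dY/dX = 11·e^26, Y = 11·e^26

Elasticity = (11·e^26) · (26 / (11·e^26)) = 26

Interpretation: for a small percentage change in X, the percentage change in Y is approximately 26.00 times as large.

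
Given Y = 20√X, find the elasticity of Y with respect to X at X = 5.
Elasticity = 1/2

Elasticity = (dY/dX) · (X/Y)

dY/dX = 10/√X
At X = 5: dY/dX = 2·√5, Y = 20·√5

Elasticity = (2·√5) · (5 / (20·√5)) = 1/2

Interpretation: for a small percentage change in X, the percentage change in Y is approximately 0.50 times as large.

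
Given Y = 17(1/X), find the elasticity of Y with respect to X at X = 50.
Elasticity = -1

Elasticity = (dY/dX) · (X/Y)

dY/dX = -17/X²
At X = 50: dY/dX = -17/2500, Y = 17/50

Elasticity = (-17/2500) · (50 / (17/50)) = -1

Interpretation: for a small percentage change in X, the percentage change in Y is approximately -1.00 times as large.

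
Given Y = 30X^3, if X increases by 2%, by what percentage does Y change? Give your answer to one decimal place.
6.1%

For Y = 30X^3:
If X → X(1 + 0.02)
Then Y → Y · (1 + 0.02)^3
     ≈ Y · 1.0612

Percentage change = ((1 + 0.02)^3 − 1) × 100% ≈ 6.1%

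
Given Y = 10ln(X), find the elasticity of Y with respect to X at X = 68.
Elasticity = 1/ln(68) ≈ 0.2370

Elasticity = (dY/dX) · (X/Y)

dY/dX = 10/X
At X = 68: dY/dX = 5/34, Y = 10·ln(68)

Elasticity = (5/34) · (68 / (10·ln(68))) = 1/ln(68) ≈ 0.2370

Interpretation: for a small percentage change in X, the percentage change in Y is approximately 0.24 times as large.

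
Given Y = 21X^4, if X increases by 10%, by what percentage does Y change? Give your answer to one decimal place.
46.4%

For Y = 21X^4:
If X → X(1 + 0.1)
Then Y → Y · (1 + 0.1)^4
     = Y · 1.4641

Percentage change = ((1 + 0.1)^4 − 1) × 100% ≈ 46.4%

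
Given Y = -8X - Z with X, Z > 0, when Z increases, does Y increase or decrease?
Y decreases

Taking the partial derivative:
∂Y/∂Z = -1

∂Y/∂Z = -1 < 0 (assuming positive values)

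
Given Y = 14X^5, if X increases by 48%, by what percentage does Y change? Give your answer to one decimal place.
610.1%

For Y = 14X^5:
If X → X(1 + 0.48)
Then Y → Y · (1 + 0.48)^5
     ≈ Y · 7.1008

Percentage change = ((1 + 0.48)^5 − 1) × 100% ≈ 610.1%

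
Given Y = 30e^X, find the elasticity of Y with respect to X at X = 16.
Elasticity = 16

Elasticity = (dY/dX) · (X/Y)

dY/dX = 30·e^X
At X = 16: dY/dX = 30·e^16, Y = 30·e^16

Elasticity = (30·e^16) · (16 / (30·e^16)) = 16

Interpretation: for a small percentage change in X, the percentage change in Y is approximately 16.00 times as large.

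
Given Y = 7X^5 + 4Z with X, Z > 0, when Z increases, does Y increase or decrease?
Y increases

Taking the partial derivative:
∂Y/∂Z = 4

∂Y/∂Z = 4 > 0 (assuming positive values)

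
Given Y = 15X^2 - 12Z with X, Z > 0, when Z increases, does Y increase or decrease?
Y decreases

Taking the partial derivative:
∂Y/∂Z = -12

∂Y/∂Z = -12 < 0 (assuming positive values)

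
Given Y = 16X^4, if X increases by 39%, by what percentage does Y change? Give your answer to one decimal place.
273.3%

For Y = 16X^4:
If X → X(1 + 0.39)
Then Y → Y · (1 + 0.39)^4
     ≈ Y · 3.7330

Percentage change = ((1 + 0.39)^4 − 1) × 100% ≈ 273.3%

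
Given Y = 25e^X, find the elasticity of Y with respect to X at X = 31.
Elasticity = 31

Elasticity = (dY/dX) · (X/Y)

dY/dX = 25·e^X
At X = 31: dY/dX = 25·e^31, Y = 25·e^31

Elasticity = (25·e^31) · (31 / (25·e^31)) = 31

Interpretation: for a small percentage change in X, the percentage change in Y is approximately 31.00 times as large.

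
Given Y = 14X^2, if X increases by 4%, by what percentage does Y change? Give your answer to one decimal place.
8.2%

For Y = 14X^2:
If X → X(1 + 0.04)
Then Y → Y · (1 + 0.04)^2
     = Y · 1.0816

Percentage change = ((1 + 0.04)^2 − 1) × 100% ≈ 8.2%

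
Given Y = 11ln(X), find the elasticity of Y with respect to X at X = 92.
Elasticity = 1/ln(92) ≈ 0.2212

Elasticity = (dY/dX) · (X/Y)

dY/dX = 11/X
At X = 92: dY/dX = 11/92, Y = 11·ln(92)

Elasticity = (11/92) · (92 / (11·ln(92))) = 1/ln(92) ≈ 0.2212

Interpretation: for a small percentage change in X, the percentage change in Y is approximately 0.22 times as large.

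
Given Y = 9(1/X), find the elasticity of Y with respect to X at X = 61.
Elasticity = -1

Elasticity = (dY/dX) · (X/Y)

dY/dX = -9/X²
At X = 61: dY/dX = -9/3721, Y = 9/61

Elasticity = (-9/3721) · (61 / (9/61)) = -1

Interpretation: for a small percentage change in X, the percentage change in Y is approximately -1.00 times as large.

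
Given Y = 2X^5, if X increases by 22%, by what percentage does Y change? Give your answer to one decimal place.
170.3%

For Y = 2X^5:
If X → X(1 + 0.22)
Then Y → Y · (1 + 0.22)^5
     ≈ Y · 2.7027

Percentage change = ((1 + 0.22)^5 − 1) × 100% ≈ 170.3%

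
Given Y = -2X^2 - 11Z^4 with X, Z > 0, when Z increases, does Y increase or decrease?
Y decreases

Taking the partial derivative:
∂Y/∂Z = -44Z^3

∂Y/∂Z = -44Z^3 < 0 (assuming positive values)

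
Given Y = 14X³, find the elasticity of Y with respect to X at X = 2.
Elasticity = 3

Elasticity = (dY/dX) · (X/Y)

dY/dX = 42·X²
At X = 2: dY/dX = 168, Y = 112

Elasticity = 168 · (2 / 112) = 3

Interpretation: for a small percentage change in X, the percentage change in Y is approximately 3.00 times as large.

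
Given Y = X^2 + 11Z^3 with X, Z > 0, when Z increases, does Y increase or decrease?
Y increases

Taking the partial derivative:
∂Y/∂Z = 33Z^2

∂Y/∂Z = 33Z^2 > 0 (assuming positive values)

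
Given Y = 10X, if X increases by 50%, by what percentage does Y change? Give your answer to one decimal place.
50.0%

For Y = 10X:
If X → X(1 + 0.5)
Then Y → Y · (1 + 0.5)^1
     = Y · 1.5000

Percentage change = ((1 + 0.5)^1 − 1) × 100% = 50.0%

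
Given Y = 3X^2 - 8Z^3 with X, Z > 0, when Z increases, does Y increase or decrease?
Y decreases

Taking the partial derivative:
∂Y/∂Z = -24Z^2

∂Y/∂Z = -24Z^2 < 0 (assuming positive values)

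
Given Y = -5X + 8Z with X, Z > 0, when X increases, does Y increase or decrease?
Y decreases

Taking the partial derivative:
∂Y/∂X = -5

∂Y/∂X = -5 < 0 (assuming positive values)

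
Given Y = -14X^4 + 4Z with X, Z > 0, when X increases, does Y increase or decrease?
Y decreases

Taking the partial derivative:
∂Y/∂X = -56X^3

∂Y/∂X = -56X^3 < 0 (assuming positive values)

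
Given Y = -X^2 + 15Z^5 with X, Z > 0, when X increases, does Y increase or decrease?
Y decreases

Taking the partial derivative:
∂Y/∂X = -2X

∂Y/∂X = -2X < 0 (assuming positive values)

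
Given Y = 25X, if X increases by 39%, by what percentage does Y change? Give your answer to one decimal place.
39.0%

For Y = 25X:
If X → X(1 + 0.39)
Then Y → Y · (1 + 0.39)^1
     = Y · 1.3900

Percentage change = ((1 + 0.39)^1 − 1) × 100% = 39.0%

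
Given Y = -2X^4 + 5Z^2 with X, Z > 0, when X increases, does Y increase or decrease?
Y decreases

Taking the partial derivative:
∂Y/∂X = -8X^3

∂Y/∂X = -8X^3 < 0 (assuming positive values)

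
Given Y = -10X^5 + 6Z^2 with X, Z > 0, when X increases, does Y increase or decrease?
Y decreases

Taking the partial derivative:
∂Y/∂X = -50X^4

∂Y/∂X = -50X^4 < 0 (assuming positive values)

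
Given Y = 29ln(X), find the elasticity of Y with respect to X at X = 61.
Elasticity = 1/ln(61) ≈ 0.2433

Elasticity = (dY/dX) · (X/Y)

dY/dX = 29/X
At X = 61: dY/dX = 29/61, Y = 29·ln(61)

Elasticity = (29/61) · (61 / (29·ln(61))) = 1/ln(61) ≈ 0.2433

Interpretation: for a small percentage change in X, the percentage change in Y is approximately 0.24 times as large.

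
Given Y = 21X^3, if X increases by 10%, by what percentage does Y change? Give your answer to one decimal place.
33.1%

For Y = 21X^3:
If X → X(1 + 0.1)
Then Y → Y · (1 + 0.1)^3
     = Y · 1.3310

Percentage change = ((1 + 0.1)^3 − 1) × 100% = 33.1%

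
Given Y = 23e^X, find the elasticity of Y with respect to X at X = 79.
Elasticity = 79

Elasticity = (dY/dX) · (X/Y)

dY/dX = 23·e^X
At X = 79: dY/dX = 23·e^79, Y = 23·e^79

Elasticity = (23·e^79) · (79 / (23·e^79)) = 79

Interpretation: for a small percentage change in X, the percentage change in Y is approximately 79.00 times as large.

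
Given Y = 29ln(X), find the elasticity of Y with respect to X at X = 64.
Elasticity = 1/ln(64) ≈ 0.2404

Elasticity = (dY/dX) · (X/Y)

dY/dX = 29/X
At X = 64: dY/dX = 29/64, Y = 29·ln(64)

Elasticity = (29/64) · (64 / (29·ln(64))) = 1/ln(64) ≈ 0.2404

Interpretation: for a small percentage change in X, the percentage change in Y is approximately 0.24 times as large.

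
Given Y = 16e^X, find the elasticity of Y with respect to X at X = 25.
Elasticity = 25

Elasticity = (dY/dX) · (X/Y)

dY/dX = 16·e^X
At X = 25: dY/dX = 16·e^25, Y = 16·e^25

Elasticity = (16·e^25) · (25 / (16·e^25)) = 25

Interpretation: for a small percentage change in X, the percentage change in Y is approximately 25.00 times as large.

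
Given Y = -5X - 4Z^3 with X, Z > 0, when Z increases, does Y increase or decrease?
Y decreases

Taking the partial derivative:
∂Y/∂Z = -12Z^2

∂Y/∂Z = -12Z^2 < 0 (assuming positive values)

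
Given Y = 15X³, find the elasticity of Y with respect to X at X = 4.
Elasticity = 3

Elasticity = (dY/dX) · (X/Y)

dY/dX = 45·X²
At X = 4: dY/dX = 720, Y = 960

Elasticity = 720 · (4 / 960) = 3

Interpretation: for a small percentage change in X, the percentage change in Y is approximately 3.00 times as large.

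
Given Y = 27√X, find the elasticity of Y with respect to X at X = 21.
Elasticity = 1/2

Elasticity = (dY/dX) · (X/Y)

dY/dX = 27/(2·√X)
At X = 21: dY/dX = 9·√21/14, Y = 27·√21

Elasticity = (9·√21/14) · (21 / (27·√21)) = 1/2

Interpretation: for a small percentage change in X, the percentage change in Y is approximately 0.50 times as large.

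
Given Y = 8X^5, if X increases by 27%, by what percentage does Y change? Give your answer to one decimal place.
230.4%

For Y = 8X^5:
If X → X(1 + 0.27)
Then Y → Y · (1 + 0.27)^5
     ≈ Y · 3.3038

Percentage change = ((1 + 0.27)^5 − 1) × 100% ≈ 230.4%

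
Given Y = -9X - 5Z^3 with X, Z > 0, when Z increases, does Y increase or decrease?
Y decreases

Taking the partial derivative:
∂Y/∂Z = -15Z^2

∂Y/∂Z = -15Z^2 < 0 (assuming positive values)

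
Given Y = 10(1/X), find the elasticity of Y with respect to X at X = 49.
Elasticity = -1

Elasticity = (dY/dX) · (X/Y)

dY/dX = -10/X²
At X = 49: dY/dX = -10/2401, Y = 10/49

Elasticity = (-10/2401) · (49 / (10/49)) = -1

Interpretation: for a small percentage change in X, the percentage change in Y is approximately -1.00 times as large.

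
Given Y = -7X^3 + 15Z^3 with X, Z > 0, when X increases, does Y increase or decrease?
Y decreases

Taking the partial derivative:
∂Y/∂X = -21X^2

∂Y/∂X = -21X^2 < 0 (assuming positive values)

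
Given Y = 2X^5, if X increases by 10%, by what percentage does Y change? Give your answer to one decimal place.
61.1%

For Y = 2X^5:
If X → X(1 + 0.1)
Then Y → Y · (1 + 0.1)^5
     ≈ Y · 1.6105

Percentage change = ((1 + 0.1)^5 − 1) × 100% ≈ 61.1%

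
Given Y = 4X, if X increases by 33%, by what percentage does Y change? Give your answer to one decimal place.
33.0%

For Y = 4X:
If X → X(1 + 0.33)
Then Y → Y · (1 + 0.33)^1
     = Y · 1.3300

Percentage change = ((1 + 0.33)^1 − 1) × 100% = 33.0%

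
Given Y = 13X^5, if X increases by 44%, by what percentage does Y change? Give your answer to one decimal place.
519.2%

For Y = 13X^5:
If X → X(1 + 0.44)
Then Y → Y · (1 + 0.44)^5
     ≈ Y · 6.1917

Percentage change = ((1 + 0.44)^5 − 1) × 100% ≈ 519.2%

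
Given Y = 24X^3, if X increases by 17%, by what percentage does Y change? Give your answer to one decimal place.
60.2%

For Y = 24X^3:
If X → X(1 + 0.17)
Then Y → Y · (1 + 0.17)^3
     ≈ Y · 1.6016

Percentage change = ((1 + 0.17)^3 − 1) × 100% ≈ 60.2%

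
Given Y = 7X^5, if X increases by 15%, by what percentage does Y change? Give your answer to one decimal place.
101.1%

For Y = 7X^5:
If X → X(1 + 0.15)
Then Y → Y · (1 + 0.15)^5
     ≈ Y · 2.0114

Percentage change = ((1 + 0.15)^5 − 1) × 100% ≈ 101.1%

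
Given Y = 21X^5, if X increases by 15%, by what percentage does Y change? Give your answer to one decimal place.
101.1%

For Y = 21X^5:
If X → X(1 + 0.15)
Then Y → Y · (1 + 0.15)^5
     ≈ Y · 2.0114

Percentage change = ((1 + 0.15)^5 − 1) × 100% ≈ 101.1%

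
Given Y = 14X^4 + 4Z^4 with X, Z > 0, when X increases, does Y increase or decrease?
Y increases

Taking the partial derivative:
∂Y/∂X = 56X^3

∂Y/∂X = 56X^3 > 0 (assuming positive values)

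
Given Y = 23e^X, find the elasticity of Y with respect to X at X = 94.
Elasticity = 94

Elasticity = (dY/dX) · (X/Y)

dY/dX = 23·e^X
At X = 94: dY/dX = 23·e^94, Y = 23·e^94

Elasticity = (23·e^94) · (94 / (23·e^94)) = 94

Interpretation: for a small percentage change in X, the percentage change in Y is approximately 94.00 times as large.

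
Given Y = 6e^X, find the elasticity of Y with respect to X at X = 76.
Elasticity = 76

Elasticity = (dY/dX) · (X/Y)

dY/dX = 6·e^X
At X = 76: dY/dX = 6·e^76, Y = 6·e^76

Elasticity = (6·e^76) · (76 / (6·e^76)) = 76

Interpretation: for a small percentage change in X, the percentage change in Y is approximately 76.00 times as large.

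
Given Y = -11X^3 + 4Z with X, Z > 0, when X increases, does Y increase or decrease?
Y decreases

Taking the partial derivative:
∂Y/∂X = -33X^2

∂Y/∂X = -33X^2 < 0 (assuming positive values)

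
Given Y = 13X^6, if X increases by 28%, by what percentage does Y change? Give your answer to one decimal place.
339.8%

For Y = 13X^6:
If X → X(1 + 0.28)
Then Y → Y · (1 + 0.28)^6
     ≈ Y · 4.3980

Percentage change = ((1 + 0.28)^6 − 1) × 100% ≈ 339.8%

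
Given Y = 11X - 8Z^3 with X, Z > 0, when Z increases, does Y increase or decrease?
Y decreases

Taking the partial derivative:
∂Y/∂Z = -24Z^2

∂Y/∂Z = -24Z^2 < 0 (assuming positive values)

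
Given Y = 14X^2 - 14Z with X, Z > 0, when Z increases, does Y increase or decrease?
Y decreases

Taking the partial derivative:
∂Y/∂Z = -14

∂Y/∂Z = -14 < 0 (assuming positive values)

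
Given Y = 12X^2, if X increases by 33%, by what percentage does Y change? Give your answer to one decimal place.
76.9%

For Y = 12X^2:
If X → X(1 + 0.33)
Then Y → Y · (1 + 0.33)^2
     = Y · 1.7689

Percentage change = ((1 + 0.33)^2 − 1) × 100% ≈ 76.9%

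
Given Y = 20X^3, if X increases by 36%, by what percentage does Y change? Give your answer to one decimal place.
151.5%

For Y = 20X^3:
If X → X(1 + 0.36)
Then Y → Y · (1 + 0.36)^3
     ≈ Y · 2.5155

Percentage change = ((1 + 0.36)^3 − 1) × 100% ≈ 151.5%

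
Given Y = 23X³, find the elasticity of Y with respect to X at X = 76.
Elasticity = 3

Elasticity = (dY/dX) · (X/Y)

dY/dX = 69·X²
At X = 76: dY/dX = 398544, Y = 10096448

Elasticity = 398544 · (76 / 10096448) = 3

Interpretation: for a small percentage change in X, the percentage change in Y is approximately 3.00 times as large.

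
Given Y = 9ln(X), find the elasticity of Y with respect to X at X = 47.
Elasticity = 1/ln(47) ≈ 0.2597

Elasticity = (dY/dX) · (X/Y)

dY/dX = 9/X
At X = 47: dY/dX = 9/47, Y = 9·ln(47)

Elasticity = (9/47) · (47 / (9·ln(47))) = 1/ln(47) ≈ 0.2597

Interpretation: for a small percentage change in X, the percentage change in Y is approximately 0.26 times as large.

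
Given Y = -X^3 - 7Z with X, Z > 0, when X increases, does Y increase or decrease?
Y decreases

Taking the partial derivative:
∂Y/∂X = -3X^2

∂Y/∂X = -3X^2 < 0 (assuming positive values)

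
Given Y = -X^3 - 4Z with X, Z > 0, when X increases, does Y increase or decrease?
Y decreases

Taking the partial derivative:
∂Y/∂X = -3X^2

∂Y/∂X = -3X^2 < 0 (assuming positive values)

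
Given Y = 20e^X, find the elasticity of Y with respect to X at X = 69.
Elasticity = 69

Elasticity = (dY/dX) · (X/Y)

dY/dX = 20·e^X
At X = 69: dY/dX = 20·e^69, Y = 20·e^69

Elasticity = (20·e^69) · (69 / (20·e^69)) = 69

Interpretation: for a small percentage change in X, the percentage change in Y is approximately 69.00 times as large.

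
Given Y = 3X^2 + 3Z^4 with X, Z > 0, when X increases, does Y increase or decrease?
Y increases

Taking the partial derivative:
∂Y/∂X = 6X

∂Y/∂X = 6X > 0 (assuming positive values)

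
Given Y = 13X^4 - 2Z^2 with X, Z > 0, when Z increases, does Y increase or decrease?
Y decreases

Taking the partial derivative:
∂Y/∂Z = -4Z

∂Y/∂Z = -4Z < 0 (assuming positive values)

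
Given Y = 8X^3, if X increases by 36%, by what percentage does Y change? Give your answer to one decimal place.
151.5%

For Y = 8X^3:
If X → X(1 + 0.36)
Then Y → Y · (1 + 0.36)^3
     ≈ Y · 2.5155

Percentage change = ((1 + 0.36)^3 − 1) × 100% ≈ 151.5%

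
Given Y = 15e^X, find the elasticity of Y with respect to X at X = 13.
Elasticity = 13

Elasticity = (dY/dX) · (X/Y)

dY/dX = 15·e^X
At X = 13: dY/dX = 15·e^13, Y = 15·e^13

Elasticity = (15·e^13) · (13 / (15·e^13)) = 13

Interpretation: for a small percentage change in X, the percentage change in Y is approximately 13.00 times as large.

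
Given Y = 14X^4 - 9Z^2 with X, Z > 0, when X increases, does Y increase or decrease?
Y increases

Taking the partial derivative:
∂Y/∂X = 56X^3

∂Y/∂X = 56X^3 > 0 (assuming positive values)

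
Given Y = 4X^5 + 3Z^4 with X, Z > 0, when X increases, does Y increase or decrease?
Y increases

Taking the partial derivative:
∂Y/∂X = 20X^4

∂Y/∂X = 20X^4 > 0 (assuming positive values)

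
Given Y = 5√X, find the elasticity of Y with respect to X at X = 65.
Elasticity = 1/2

Elasticity = (dY/dX) · (X/Y)

dY/dX = 5/(2·√X)
At X = 65: dY/dX = √65/26, Y = 5·√65

Elasticity = (√65/26) · (65 / (5·√65)) = 1/2

Interpretation: for a small percentage change in X, the percentage change in Y is approximately 0.50 times as large.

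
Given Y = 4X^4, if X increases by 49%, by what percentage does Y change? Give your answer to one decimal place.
392.9%

For Y = 4X^4:
If X → X(1 + 0.49)
Then Y → Y · (1 + 0.49)^4
     ≈ Y · 4.9288

Percentage change = ((1 + 0.49)^4 − 1) × 100% ≈ 392.9%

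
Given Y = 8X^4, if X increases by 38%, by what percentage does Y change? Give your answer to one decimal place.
262.7%

For Y = 8X^4:
If X → X(1 + 0.38)
Then Y → Y · (1 + 0.38)^4
     ≈ Y · 3.6267

Percentage change = ((1 + 0.38)^4 − 1) × 100% ≈ 262.7%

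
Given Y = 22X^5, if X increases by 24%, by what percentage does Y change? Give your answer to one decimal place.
193.2%

For Y = 22X^5:
If X → X(1 + 0.24)
Then Y → Y · (1 + 0.24)^5
     ≈ Y · 2.9316

Percentage change = ((1 + 0.24)^5 − 1) × 100% ≈ 193.2%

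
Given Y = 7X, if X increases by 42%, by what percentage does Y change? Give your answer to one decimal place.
42.0%

For Y = 7X:
If X → X(1 + 0.42)
Then Y → Y · (1 + 0.42)^1
     = Y · 1.4200

Percentage change = ((1 + 0.42)^1 − 1) × 100% = 42.0%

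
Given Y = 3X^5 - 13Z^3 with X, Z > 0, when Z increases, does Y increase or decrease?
Y decreases

Taking the partial derivative:
∂Y/∂Z = -39Z^2

∂Y/∂Z = -39Z^2 < 0 (assuming positive values)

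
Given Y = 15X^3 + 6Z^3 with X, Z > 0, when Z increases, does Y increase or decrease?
Y increases

Taking the partial derivative:
∂Y/∂Z = 18Z^2

∂Y/∂Z = 18Z^2 > 0 (assuming positive values)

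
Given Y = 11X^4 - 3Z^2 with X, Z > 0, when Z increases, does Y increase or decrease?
Y decreases

Taking the partial derivative:
∂Y/∂Z = -6Z

∂Y/∂Z = -6Z < 0 (assuming positive values)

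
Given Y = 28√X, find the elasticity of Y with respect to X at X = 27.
Elasticity = 1/2

Elasticity = (dY/dX) · (X/Y)

dY/dX = 14/√X
At X = 27: dY/dX = 14·√3/9, Y = 84·√3

Elasticity = (14·√3/9) · (27 / (84·√3)) = 1/2

Interpretation: for a small percentage change in X, the percentage change in Y is approximately 0.50 times as large.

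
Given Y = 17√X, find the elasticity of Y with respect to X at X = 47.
Elasticity = 1/2

Elasticity = (dY/dX) · (X/Y)

dY/dX = 17/(2·√X)
At X = 47: dY/dX = 17·√47/94, Y = 17·√47

Elasticity = (17·√47/94) · (47 / (17·√47)) = 1/2

Interpretation: for a small percentage change in X, the percentage change in Y is approximately 0.50 times as large.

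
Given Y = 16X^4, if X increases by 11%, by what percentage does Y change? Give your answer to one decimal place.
51.8%

For Y = 16X^4:
If X → X(1 + 0.11)
Then Y → Y · (1 + 0.11)^4
     ≈ Y · 1.5181

Percentage change = ((1 + 0.11)^4 − 1) × 100% ≈ 51.8%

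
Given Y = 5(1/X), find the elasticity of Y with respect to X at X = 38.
Elasticity = -1

Elasticity = (dY/dX) · (X/Y)

dY/dX = -5/X²
At X = 38: dY/dX = -5/1444, Y = 5/38

Elasticity = (-5/1444) · (38 / (5/38)) = -1

Interpretation: for a small percentage change in X, the percentage change in Y is approximately -1.00 times as large.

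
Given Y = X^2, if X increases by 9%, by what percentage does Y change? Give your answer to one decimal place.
18.8%

For Y = X^2:
If X → X(1 + 0.09)
Then Y → Y · (1 + 0.09)^2
     = Y · 1.1881

Percentage change = ((1 + 0.09)^2 − 1) × 100% ≈ 18.8%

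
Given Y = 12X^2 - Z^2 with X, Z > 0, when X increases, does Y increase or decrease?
Y increases

Taking the partial derivative:
∂Y/∂X = 24X

∂Y/∂X = 24X > 0 (assuming positive values)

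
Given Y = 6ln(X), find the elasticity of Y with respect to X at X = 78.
Elasticity = 1/ln(78) ≈ 0.2295

Elasticity = (dY/dX) · (X/Y)

dY/dX = 6/X
At X = 78: dY/dX = 1/13, Y = 6·ln(78)

Elasticity = (1/13) · (78 / (6·ln(78))) = 1/ln(78) ≈ 0.2295

Interpretation: for a small percentage change in X, the percentage change in Y is approximately 0.23 times as large.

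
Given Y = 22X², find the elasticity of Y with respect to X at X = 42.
Elasticity = 2

Elasticity = (dY/dX) · (X/Y)

dY/dX = 44·X
At X = 42: dY/dX = 1848, Y = 38808

Elasticity = 1848 · (42 / 38808) = 2

Interpretation: for a small percentage change in X, the percentage change in Y is approximately 2.00 times as large.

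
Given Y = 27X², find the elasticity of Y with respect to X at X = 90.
Elasticity = 2

Elasticity = (dY/dX) · (X/Y)

dY/dX = 54·X
At X = 90: dY/dX = 4860, Y = 218700

Elasticity = 4860 · (90 / 218700) = 2

Interpretation: for a small percentage change in X, the percentage change in Y is approximately 2.00 times as large.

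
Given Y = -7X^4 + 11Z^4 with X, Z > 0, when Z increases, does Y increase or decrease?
Y increases

Taking the partial derivative:
∂Y/∂Z = 44Z^3

∂Y/∂Z = 44Z^3 > 0 (assuming positive values)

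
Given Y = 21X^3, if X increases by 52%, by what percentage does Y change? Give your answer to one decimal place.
251.2%

For Y = 21X^3:
If X → X(1 + 0.52)
Then Y → Y · (1 + 0.52)^3
     ≈ Y · 3.5118

Percentage change = ((1 + 0.52)^3 − 1) × 100% ≈ 251.2%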